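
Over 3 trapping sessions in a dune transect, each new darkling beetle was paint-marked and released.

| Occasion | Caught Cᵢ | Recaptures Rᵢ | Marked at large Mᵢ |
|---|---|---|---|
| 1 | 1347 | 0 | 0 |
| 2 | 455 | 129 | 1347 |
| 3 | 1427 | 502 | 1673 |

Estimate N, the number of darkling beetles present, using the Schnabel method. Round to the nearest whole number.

N ≈ 4755

Σ MᵢCᵢ = 0·1347 + 1347·455 + 1673·1427 = 0 + 612885 + 2387371 = 3000256
Σ Rᵢ = 0 + 129 + 502 = 631
N̂ = 3000256 / 631 ≈ 4754.8 → 4755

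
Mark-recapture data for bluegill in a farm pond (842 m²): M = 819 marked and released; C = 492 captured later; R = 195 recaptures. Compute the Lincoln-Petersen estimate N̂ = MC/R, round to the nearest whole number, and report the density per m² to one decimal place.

density ≈ 2.5 bluegill per m²

N̂ = 819·492/195 = 402948/195 ≈ 2066.4 → 2066
Density = N̂ / area = 2066 / 842 ≈ 2.45 → 2.5 per m²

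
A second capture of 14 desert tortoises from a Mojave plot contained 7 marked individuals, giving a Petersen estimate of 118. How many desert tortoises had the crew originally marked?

M = 59

From N = M·C/R: M = N·R / C = 118·7 / 14 = 826 / 14 = 59.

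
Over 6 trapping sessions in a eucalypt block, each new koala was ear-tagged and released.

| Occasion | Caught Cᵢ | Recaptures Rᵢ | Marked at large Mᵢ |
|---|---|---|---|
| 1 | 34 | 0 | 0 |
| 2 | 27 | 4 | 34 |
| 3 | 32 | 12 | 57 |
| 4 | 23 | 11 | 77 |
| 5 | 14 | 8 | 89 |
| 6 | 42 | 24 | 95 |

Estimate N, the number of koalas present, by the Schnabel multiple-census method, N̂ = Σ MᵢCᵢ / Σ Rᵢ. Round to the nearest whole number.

N ≈ 165

Σ MᵢCᵢ = 0·34 + 34·27 + 57·32 + 77·23 + 89·14 + 95·42 = 0 + 918 + 1824 + 1771 + 1246 + 3990 = 9749
Σ Rᵢ = 0 + 4 + 12 + 11 + 8 + 24 = 59
N̂ = 9749 / 59 ≈ 165.2 → 165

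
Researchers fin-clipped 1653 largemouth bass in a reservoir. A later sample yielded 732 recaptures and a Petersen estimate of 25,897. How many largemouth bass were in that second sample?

C = 11468

From N = M·C/R: C = N·R / M = 25897·732 / 1653 = 18956604 / 1653 = 11468.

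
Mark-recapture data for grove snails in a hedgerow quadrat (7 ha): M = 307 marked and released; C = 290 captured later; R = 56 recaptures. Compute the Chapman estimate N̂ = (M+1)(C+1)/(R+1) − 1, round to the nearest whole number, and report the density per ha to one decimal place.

density ≈ 224.4 grove snails per ha

N̂ = 308·291/57 − 1 = 89628/57 − 1 ≈ 1571.4 → 1571
Density = N̂ / area = 1571 / 7 ≈ 224.43 → 224.4 per ha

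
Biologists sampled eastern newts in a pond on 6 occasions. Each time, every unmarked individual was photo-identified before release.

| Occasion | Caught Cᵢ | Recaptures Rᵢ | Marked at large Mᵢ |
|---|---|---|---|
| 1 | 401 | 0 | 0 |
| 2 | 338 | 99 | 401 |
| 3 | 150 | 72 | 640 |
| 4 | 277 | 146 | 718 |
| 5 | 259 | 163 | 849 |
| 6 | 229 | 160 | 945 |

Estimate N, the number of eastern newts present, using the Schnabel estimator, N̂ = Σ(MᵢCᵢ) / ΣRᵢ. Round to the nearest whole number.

Σ MᵢCᵢ = 0·401 + 401·338 + 640·150 + 718·277 + 849·259 + 945·229 = 0 + 135538 + 96000 + 198886 + 219891 + 216405 = 866720
Σ Rᵢ = 0 + 99 + 72 + 146 + 163 + 160 = 640
N̂ = 866720 / 640 ≈ 1354.2 → 1354

N ≈ 1354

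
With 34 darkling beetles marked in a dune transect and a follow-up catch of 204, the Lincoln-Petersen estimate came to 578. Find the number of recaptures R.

From N = M·C/R: R = M·C / N = 34·204 / 578 = 6936 / 578 = 12.

R = 12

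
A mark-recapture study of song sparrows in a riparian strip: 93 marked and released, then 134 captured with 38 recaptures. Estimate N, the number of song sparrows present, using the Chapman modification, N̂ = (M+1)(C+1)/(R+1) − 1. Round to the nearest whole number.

N ≈ 324

N̂ = (93+1)(134+1)/(38+1) − 1 = 94·135/39 − 1
= 12690/39 − 1 ≈ 325.4 − 1 ≈ 324.4 → 324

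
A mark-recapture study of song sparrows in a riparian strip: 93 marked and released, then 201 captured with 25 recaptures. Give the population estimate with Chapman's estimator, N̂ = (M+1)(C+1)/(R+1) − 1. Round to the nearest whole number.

N ≈ 729

N̂ = (93+1)(201+1)/(25+1) − 1 = 94·202/26 − 1
= 18988/26 − 1 ≈ 730.3 − 1 ≈ 729.3 → 729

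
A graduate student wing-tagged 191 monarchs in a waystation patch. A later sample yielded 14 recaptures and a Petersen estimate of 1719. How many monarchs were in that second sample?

C = 126

From N = M·C/R: C = N·R / M = 1719·14 / 191 = 24066 / 191 = 126.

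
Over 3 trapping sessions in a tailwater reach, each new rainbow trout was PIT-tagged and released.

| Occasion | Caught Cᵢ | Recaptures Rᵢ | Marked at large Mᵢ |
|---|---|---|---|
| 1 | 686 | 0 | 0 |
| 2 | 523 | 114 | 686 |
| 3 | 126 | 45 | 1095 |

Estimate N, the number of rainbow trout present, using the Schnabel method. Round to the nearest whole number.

N ≈ 3124

Σ MᵢCᵢ = 0·686 + 686·523 + 1095·126 = 0 + 358778 + 137970 = 496748
Σ Rᵢ = 0 + 114 + 45 = 159
N̂ = 496748 / 159 ≈ 3124.2 → 3124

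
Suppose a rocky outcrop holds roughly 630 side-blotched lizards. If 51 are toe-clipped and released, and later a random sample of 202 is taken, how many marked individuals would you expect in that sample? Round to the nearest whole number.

The marked fraction of the population is 51/630, so in a sample of 202 expect C·(M/N) marked.
E[R] = 51 × 202 / 630 = 10302 / 630 ≈ 16.4 → 16

expected recaptures ≈ 16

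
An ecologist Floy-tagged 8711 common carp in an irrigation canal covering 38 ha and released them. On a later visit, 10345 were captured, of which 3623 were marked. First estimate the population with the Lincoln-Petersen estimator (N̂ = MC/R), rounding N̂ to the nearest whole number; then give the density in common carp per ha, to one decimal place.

N̂ = 8711·10345/3623 = 90115295/3623 ≈ 24873.1 → 24873
Density = N̂ / area = 24873 / 38 ≈ 654.55 → 654.6 per ha

density ≈ 654.6 common carp per ha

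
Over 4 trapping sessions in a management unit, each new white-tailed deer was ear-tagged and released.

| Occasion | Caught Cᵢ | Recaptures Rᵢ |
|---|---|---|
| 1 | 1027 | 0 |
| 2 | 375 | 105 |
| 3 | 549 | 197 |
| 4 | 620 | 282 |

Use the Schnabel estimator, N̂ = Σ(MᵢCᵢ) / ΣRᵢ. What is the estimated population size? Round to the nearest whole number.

N ≈ 3629

Marked at large before each occasion: Mᵢ = Σⱼ<ᵢ (Cⱼ − Rⱼ) → M1=0, M2=1027, M3=1297, M4=1649
Σ MᵢCᵢ = 0·1027 + 1027·375 + 1297·549 + 1649·620 = 0 + 385125 + 712053 + 1022380 = 2119558
Σ Rᵢ = 0 + 105 + 197 + 282 = 584
N̂ = 2119558 / 584 ≈ 3629.4 → 3629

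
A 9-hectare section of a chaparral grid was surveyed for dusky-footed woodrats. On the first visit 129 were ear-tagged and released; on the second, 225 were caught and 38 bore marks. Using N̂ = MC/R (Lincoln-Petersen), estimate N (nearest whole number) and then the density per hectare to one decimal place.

density ≈ 84.9 dusky-footed woodrats per hectare

N̂ = 129·225/38 = 29025/38 ≈ 763.8 → 764
Density = N̂ / area = 764 / 9 ≈ 84.89 → 84.9 per hectare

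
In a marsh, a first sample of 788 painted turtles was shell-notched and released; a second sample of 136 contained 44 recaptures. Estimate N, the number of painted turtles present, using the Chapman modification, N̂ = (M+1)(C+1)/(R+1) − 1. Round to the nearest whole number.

N ≈ 2401

N̂ = (788+1)(136+1)/(44+1) − 1 = 789·137/45 − 1
= 108093/45 − 1 ≈ 2402.1 − 1 ≈ 2401.1 → 2401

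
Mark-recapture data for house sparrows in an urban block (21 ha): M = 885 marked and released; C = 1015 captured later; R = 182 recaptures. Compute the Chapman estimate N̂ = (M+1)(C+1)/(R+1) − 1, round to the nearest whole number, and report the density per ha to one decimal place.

N̂ = 886·1016/183 − 1 = 900176/183 − 1 ≈ 4918.0 → 4918
Density = N̂ / area = 4918 / 21 ≈ 234.19 → 234.2 per ha

density ≈ 234.2 house sparrows per ha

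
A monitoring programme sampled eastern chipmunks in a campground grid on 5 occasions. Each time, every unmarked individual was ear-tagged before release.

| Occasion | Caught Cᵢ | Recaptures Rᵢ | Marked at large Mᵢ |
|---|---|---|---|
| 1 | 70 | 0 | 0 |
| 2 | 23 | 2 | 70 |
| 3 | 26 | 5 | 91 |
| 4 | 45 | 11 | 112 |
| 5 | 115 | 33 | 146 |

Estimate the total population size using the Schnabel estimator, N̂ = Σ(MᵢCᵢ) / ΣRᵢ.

Σ MᵢCᵢ = 0·70 + 70·23 + 91·26 + 112·45 + 146·115 = 0 + 1610 + 2366 + 5040 + 16790 = 25806
Σ Rᵢ = 0 + 2 + 5 + 11 + 33 = 51
N̂ = 25806 / 51 = 506

N = 506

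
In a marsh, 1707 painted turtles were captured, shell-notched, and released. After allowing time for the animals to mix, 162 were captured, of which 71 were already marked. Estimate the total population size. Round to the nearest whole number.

N ≈ 3895

The marked fraction in the recapture sample should equal the marked fraction in the population: 71/162 = 1707/N.
N = (1707 × 162) / 71 = 276534 / 71 ≈ 3894.8 → 3895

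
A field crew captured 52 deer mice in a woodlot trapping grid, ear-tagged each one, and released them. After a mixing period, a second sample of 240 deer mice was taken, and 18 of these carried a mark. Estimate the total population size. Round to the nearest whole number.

The marked fraction in the recapture sample should equal the marked fraction in the population: 18/240 = 52/N.
N = (52 × 240) / 18 = 12480 / 18 ≈ 693.3 → 693

N ≈ 693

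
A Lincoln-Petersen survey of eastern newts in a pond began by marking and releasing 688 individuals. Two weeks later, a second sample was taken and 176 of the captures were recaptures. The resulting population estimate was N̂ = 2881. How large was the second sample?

From N = M·C/R: C = N·R / M = 2881·176 / 688 = 507056 / 688 = 737.

C = 737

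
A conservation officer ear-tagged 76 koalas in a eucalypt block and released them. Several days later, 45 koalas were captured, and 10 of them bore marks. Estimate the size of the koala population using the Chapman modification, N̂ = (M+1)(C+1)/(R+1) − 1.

N̂ = (76+1)(45+1)/(10+1) − 1 = 77·46/11 − 1
= 3542/11 − 1 = 322 − 1 = 321

N = 321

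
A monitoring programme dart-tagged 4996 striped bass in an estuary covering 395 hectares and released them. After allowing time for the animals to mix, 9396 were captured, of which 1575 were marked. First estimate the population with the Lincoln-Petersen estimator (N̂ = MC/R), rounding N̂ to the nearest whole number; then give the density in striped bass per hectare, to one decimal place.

N̂ = 4996·9396/1575 = 46942416/1575 ≈ 29804.7 → 29805
Density = N̂ / area = 29805 / 395 ≈ 75.46 → 75.5 per hectare

density ≈ 75.5 striped bass per hectare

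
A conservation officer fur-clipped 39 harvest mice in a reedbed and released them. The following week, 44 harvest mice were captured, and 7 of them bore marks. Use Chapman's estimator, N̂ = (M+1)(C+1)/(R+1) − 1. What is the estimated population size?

N̂ = (39+1)(44+1)/(7+1) − 1 = 40·45/8 − 1
= 1800/8 − 1 = 225 − 1 = 224

N = 224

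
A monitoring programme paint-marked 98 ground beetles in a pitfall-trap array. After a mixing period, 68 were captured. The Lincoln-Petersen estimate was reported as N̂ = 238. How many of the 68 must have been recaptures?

R = 28

From N = M·C/R: R = M·C / N = 98·68 / 238 = 6664 / 238 = 28.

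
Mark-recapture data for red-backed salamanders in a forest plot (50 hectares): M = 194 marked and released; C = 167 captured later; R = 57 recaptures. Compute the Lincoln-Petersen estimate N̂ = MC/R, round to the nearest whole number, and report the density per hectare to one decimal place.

N̂ = 194·167/57 = 32398/57 ≈ 568.4 → 568
Density = N̂ / area = 568 / 50 ≈ 11.36 → 11.4 per hectare

density ≈ 11.4 red-backed salamanders per hectare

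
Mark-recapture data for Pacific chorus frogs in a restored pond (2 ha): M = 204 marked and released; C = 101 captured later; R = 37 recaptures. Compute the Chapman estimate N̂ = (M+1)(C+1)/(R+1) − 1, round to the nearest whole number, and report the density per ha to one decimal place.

density ≈ 274.5 Pacific chorus frogs per ha

N̂ = 205·102/38 − 1 = 20910/38 − 1 ≈ 549.3 → 549
Density = N̂ / area = 549 / 2 ≈ 274.50 → 274.5 per ha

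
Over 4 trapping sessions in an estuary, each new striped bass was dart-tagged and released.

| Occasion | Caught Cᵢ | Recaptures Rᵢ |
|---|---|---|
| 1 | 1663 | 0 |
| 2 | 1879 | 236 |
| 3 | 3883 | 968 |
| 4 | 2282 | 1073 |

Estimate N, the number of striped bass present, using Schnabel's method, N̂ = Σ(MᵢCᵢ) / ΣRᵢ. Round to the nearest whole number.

N ≈ 13,245

Marked at large before each occasion: Mᵢ = Σⱼ<ᵢ (Cⱼ − Rⱼ) → M1=0, M2=1663, M3=3306, M4=6221
Σ MᵢCᵢ = 0·1663 + 1663·1879 + 3306·3883 + 6221·2282 = 0 + 3124777 + 12837198 + 14196322 = 30158297
Σ Rᵢ = 0 + 236 + 968 + 1073 = 2277
N̂ = 30158297 / 2277 ≈ 13244.8 → 13245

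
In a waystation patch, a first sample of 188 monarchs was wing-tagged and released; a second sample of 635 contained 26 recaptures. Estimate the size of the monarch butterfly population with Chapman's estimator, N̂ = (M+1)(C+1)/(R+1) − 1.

N̂ = (188+1)(635+1)/(26+1) − 1 = 189·636/27 − 1
= 120204/27 − 1 = 4452 − 1 = 4451

N = 4451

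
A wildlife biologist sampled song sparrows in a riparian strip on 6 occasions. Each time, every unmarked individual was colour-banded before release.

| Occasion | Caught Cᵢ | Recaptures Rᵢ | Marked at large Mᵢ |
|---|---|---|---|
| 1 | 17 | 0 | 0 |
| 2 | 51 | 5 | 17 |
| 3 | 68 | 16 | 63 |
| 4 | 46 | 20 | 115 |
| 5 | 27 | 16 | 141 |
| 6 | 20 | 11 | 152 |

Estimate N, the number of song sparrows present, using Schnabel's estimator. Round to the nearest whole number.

N ≈ 254

Σ MᵢCᵢ = 0·17 + 17·51 + 63·68 + 115·46 + 141·27 + 152·20 = 0 + 867 + 4284 + 5290 + 3807 + 3040 = 17288
Σ Rᵢ = 0 + 5 + 16 + 20 + 16 + 11 = 68
N̂ = 17288 / 68 ≈ 254.2 → 254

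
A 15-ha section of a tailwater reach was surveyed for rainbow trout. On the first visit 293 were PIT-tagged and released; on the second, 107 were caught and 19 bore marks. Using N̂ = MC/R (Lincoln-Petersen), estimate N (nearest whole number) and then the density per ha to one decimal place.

N̂ = 293·107/19 = 31351/19 ≈ 1650.1 → 1650
Density = N̂ / area = 1650 / 15 = 110.0 per ha

density ≈ 110.0 rainbow trout per ha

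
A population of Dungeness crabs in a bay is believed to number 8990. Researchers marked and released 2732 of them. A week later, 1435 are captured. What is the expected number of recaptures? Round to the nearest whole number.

expected recaptures ≈ 436

Expected recaptures E[R] = M·C / N.
E[R] = 2732 × 1435 / 8990 = 3920420 / 8990 ≈ 436.1 → 436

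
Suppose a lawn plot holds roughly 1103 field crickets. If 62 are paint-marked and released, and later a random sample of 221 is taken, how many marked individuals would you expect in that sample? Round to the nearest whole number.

The marked fraction of the population is 62/1103, so in a sample of 221 expect C·(M/N) marked.
E[R] = 62 × 221 / 1103 = 13702 / 1103 ≈ 12.4 → 12

expected recaptures ≈ 12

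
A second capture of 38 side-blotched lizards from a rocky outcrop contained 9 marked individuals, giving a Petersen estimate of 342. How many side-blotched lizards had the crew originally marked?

M = 81

From N = M·C/R: M = N·R / C = 342·9 / 38 = 3078 / 38 = 81.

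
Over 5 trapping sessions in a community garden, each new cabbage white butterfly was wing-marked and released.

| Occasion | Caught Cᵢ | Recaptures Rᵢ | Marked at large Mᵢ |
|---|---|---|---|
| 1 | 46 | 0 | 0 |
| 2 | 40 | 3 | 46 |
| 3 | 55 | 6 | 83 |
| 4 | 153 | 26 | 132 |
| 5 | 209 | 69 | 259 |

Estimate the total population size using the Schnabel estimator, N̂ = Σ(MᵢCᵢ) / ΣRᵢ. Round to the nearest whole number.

N ≈ 776

Σ MᵢCᵢ = 0·46 + 46·40 + 83·55 + 132·153 + 259·209 = 0 + 1840 + 4565 + 20196 + 54131 = 80732
Σ Rᵢ = 0 + 3 + 6 + 26 + 69 = 104
N̂ = 80732 / 104 ≈ 776.3 → 776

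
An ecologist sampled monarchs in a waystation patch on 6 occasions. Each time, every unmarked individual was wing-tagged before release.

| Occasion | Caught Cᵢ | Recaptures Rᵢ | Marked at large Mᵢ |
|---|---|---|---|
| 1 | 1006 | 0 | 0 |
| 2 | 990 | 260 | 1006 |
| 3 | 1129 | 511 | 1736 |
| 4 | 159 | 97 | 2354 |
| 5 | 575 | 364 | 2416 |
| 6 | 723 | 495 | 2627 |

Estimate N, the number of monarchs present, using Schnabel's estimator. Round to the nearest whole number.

Σ MᵢCᵢ = 0·1006 + 1006·990 + 1736·1129 + 2354·159 + 2416·575 + 2627·723 = 0 + 995940 + 1959944 + 374286 + 1389200 + 1899321 = 6618691
Σ Rᵢ = 0 + 260 + 511 + 97 + 364 + 495 = 1727
N̂ = 6618691 / 1727 ≈ 3832.48 → 3832

N ≈ 3832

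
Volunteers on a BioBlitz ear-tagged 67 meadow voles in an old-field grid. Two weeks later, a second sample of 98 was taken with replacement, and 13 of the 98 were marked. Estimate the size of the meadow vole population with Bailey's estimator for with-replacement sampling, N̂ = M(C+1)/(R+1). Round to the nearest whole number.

N ≈ 474

N̂ = 67·(98+1)/(13+1) = 67·99/14 = 6633/14 ≈ 473.8 → 474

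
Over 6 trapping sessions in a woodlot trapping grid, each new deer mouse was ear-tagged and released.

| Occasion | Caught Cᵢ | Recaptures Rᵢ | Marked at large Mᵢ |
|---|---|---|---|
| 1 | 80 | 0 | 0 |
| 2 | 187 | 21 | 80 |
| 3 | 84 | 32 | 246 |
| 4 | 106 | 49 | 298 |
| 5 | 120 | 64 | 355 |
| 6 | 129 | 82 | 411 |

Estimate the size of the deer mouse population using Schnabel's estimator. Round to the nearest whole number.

Σ MᵢCᵢ = 0·80 + 80·187 + 246·84 + 298·106 + 355·120 + 411·129 = 0 + 14960 + 20664 + 31588 + 42600 + 53019 = 162831
Σ Rᵢ = 0 + 21 + 32 + 49 + 64 + 82 = 248
N̂ = 162831 / 248 ≈ 656.6 → 657

N ≈ 657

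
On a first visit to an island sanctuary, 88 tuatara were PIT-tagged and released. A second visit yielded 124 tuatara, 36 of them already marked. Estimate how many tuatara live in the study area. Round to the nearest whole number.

Lincoln-Petersen assumes M/N = R/C, so N = M·C / R.
N = (88 × 124) / 36 = 10912 / 36 ≈ 303.1 → 303

N ≈ 303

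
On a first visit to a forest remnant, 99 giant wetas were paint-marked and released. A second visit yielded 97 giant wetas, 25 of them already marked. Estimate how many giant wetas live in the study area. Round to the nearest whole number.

N = (99 × 97) / 25 = 9603 / 25 ≈ 384.1 → 384

N ≈ 384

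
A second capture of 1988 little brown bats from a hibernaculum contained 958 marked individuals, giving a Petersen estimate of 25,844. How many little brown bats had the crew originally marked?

M = 12454

From N = M·C/R: M = N·R / C = 25844·958 / 1988 = 24758552 / 1988 = 12454.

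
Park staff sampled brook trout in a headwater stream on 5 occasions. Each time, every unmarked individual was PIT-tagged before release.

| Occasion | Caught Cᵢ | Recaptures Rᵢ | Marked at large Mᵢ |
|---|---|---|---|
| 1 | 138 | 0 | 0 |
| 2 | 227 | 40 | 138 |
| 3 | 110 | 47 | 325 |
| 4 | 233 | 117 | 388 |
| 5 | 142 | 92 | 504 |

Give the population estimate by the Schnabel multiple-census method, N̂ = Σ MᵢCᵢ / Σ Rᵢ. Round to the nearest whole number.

N ≈ 774

Σ MᵢCᵢ = 0·138 + 138·227 + 325·110 + 388·233 + 504·142 = 0 + 31326 + 35750 + 90404 + 71568 = 229048
Σ Rᵢ = 0 + 40 + 47 + 117 + 92 = 296
N̂ = 229048 / 296 ≈ 773.8 → 774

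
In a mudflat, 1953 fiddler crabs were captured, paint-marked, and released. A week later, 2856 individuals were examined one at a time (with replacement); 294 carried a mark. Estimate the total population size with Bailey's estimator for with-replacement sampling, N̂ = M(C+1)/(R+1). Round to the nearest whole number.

N ≈ 18,914

N̂ = 1953·(2856+1)/(294+1) = 1953·2857/295 = 5579721/295 ≈ 18914.3 → 18914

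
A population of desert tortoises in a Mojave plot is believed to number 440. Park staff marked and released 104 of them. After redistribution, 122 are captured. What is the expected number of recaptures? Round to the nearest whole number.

Expected recaptures E[R] = M·C / N.
E[R] = 104 × 122 / 440 = 12688 / 440 ≈ 28.8 → 29

expected recaptures ≈ 29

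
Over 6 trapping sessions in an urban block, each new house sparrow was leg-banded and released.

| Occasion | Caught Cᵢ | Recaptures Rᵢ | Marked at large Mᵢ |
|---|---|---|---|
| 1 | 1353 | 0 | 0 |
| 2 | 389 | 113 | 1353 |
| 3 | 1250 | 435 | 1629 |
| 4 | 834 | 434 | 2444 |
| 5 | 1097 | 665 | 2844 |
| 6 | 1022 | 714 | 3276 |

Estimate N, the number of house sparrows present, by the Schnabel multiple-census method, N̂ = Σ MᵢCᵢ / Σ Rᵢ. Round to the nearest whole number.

Σ MᵢCᵢ = 0·1353 + 1353·389 + 1629·1250 + 2444·834 + 2844·1097 + 3276·1022 = 0 + 526317 + 2036250 + 2038296 + 3119868 + 3348072 = 11068803
Σ Rᵢ = 0 + 113 + 435 + 434 + 665 + 714 = 2361
N̂ = 11068803 / 2361 ≈ 4688.2 → 4688

N ≈ 4688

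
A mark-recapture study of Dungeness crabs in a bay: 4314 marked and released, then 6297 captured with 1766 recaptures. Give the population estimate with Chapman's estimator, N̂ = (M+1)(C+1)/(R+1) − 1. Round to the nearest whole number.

N ≈ 15,379

N̂ = (4314+1)(6297+1)/(1766+1) − 1 = 4315·6298/1767 − 1
= 27175870/1767 − 1 ≈ 15379.7 − 1 ≈ 15378.7 → 15379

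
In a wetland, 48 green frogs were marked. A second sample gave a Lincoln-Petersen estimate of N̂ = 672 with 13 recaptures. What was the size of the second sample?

From N = M·C/R: C = N·R / M = 672·13 / 48 = 8736 / 48 = 182.

C = 182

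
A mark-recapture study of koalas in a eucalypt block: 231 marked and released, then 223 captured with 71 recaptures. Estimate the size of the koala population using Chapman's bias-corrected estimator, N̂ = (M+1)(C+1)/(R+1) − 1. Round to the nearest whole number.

N ≈ 721

N̂ = (231+1)(223+1)/(71+1) − 1 = 232·224/72 − 1
= 51968/72 − 1 ≈ 721.8 − 1 ≈ 720.8 → 721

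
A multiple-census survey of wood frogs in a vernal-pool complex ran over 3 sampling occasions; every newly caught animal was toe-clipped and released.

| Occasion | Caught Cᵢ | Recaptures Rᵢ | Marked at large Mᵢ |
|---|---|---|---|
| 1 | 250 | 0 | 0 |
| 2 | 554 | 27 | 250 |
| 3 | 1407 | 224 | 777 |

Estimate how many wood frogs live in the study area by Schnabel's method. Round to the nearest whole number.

Σ MᵢCᵢ = 0·250 + 250·554 + 777·1407 = 0 + 138500 + 1093239 = 1231739
Σ Rᵢ = 0 + 27 + 224 = 251
N̂ = 1231739 / 251 ≈ 4907.3 → 4907

N ≈ 4907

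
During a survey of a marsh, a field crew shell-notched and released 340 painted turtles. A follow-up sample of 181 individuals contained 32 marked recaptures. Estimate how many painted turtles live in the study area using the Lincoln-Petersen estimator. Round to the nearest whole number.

N ≈ 1923

N = (340 × 181) / 32 = 61540 / 32 ≈ 1923.1 → 1923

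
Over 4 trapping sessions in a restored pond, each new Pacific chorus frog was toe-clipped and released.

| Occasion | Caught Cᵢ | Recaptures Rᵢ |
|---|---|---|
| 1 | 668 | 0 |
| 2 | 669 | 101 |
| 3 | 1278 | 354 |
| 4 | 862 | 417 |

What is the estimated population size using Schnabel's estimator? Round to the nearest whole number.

N ≈ 4459

Marked at large before each occasion: Mᵢ = Σⱼ<ᵢ (Cⱼ − Rⱼ) → M1=0, M2=668, M3=1236, M4=2160
Σ MᵢCᵢ = 0·668 + 668·669 + 1236·1278 + 2160·862 = 0 + 446892 + 1579608 + 1861920 = 3888420
Σ Rᵢ = 0 + 101 + 354 + 417 = 872
N̂ = 3888420 / 872 ≈ 4459.2 → 4459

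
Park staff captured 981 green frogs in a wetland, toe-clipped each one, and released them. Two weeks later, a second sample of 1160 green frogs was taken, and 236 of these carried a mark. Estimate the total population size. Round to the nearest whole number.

N ≈ 4822

N = (981 × 1160) / 236 = 1137960 / 236 ≈ 4821.9 → 4822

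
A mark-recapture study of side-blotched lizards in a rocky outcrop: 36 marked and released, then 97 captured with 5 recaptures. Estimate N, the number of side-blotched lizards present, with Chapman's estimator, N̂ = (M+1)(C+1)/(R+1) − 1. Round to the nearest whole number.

N ≈ 603

N̂ = (36+1)(97+1)/(5+1) − 1 = 37·98/6 − 1
= 3626/6 − 1 ≈ 604.3 − 1 ≈ 603.3 → 603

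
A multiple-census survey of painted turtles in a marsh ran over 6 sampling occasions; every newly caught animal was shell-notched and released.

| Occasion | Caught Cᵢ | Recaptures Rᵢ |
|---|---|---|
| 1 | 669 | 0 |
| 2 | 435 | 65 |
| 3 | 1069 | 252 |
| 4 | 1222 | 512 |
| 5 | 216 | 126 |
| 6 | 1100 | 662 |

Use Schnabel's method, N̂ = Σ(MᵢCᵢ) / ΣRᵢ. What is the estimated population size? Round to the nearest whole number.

N ≈ 4419

Marked at large before each occasion: Mᵢ = Σⱼ<ᵢ (Cⱼ − Rⱼ) → M1=0, M2=669, M3=1039, M4=1856, M5=2566, M6=2656
Σ MᵢCᵢ = 0·669 + 669·435 + 1039·1069 + 1856·1222 + 2566·216 + 2656·1100 = 0 + 291015 + 1110691 + 2268032 + 554256 + 2921600 = 7145594
Σ Rᵢ = 0 + 65 + 252 + 512 + 126 + 662 = 1617
N̂ = 7145594 / 1617 ≈ 4419.0 → 4419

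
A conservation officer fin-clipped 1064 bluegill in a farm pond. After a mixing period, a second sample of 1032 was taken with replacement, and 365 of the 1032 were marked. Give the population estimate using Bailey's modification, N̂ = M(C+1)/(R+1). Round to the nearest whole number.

N ≈ 3003

N̂ = 1064·(1032+1)/(365+1) = 1064·1033/366 = 1099112/366 ≈ 3003.0 → 3003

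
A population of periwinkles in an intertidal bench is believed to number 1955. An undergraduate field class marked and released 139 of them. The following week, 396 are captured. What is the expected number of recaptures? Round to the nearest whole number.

expected recaptures ≈ 28

Expected recaptures E[R] = M·C / N.
E[R] = 139 × 396 / 1955 = 55044 / 1955 ≈ 28.2 → 28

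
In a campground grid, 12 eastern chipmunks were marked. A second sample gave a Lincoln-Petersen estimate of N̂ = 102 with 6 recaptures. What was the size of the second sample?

C = 51

From N = M·C/R: C = N·R / M = 102·6 / 12 = 612 / 12 = 51.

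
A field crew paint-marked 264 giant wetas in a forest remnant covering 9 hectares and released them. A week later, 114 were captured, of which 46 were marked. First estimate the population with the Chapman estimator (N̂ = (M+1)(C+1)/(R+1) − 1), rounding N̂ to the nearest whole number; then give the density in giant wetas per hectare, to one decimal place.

N̂ = 265·115/47 − 1 = 30475/47 − 1 ≈ 647.4 → 647
Density = N̂ / area = 647 / 9 ≈ 71.89 → 71.9 per hectare

density ≈ 71.9 giant wetas per hectare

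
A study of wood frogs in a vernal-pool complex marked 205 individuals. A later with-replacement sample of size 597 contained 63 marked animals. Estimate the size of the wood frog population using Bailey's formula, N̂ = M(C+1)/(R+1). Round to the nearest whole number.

N ≈ 1915

N̂ = 205·(597+1)/(63+1) = 205·598/64 = 122590/64 ≈ 1915.47 → 1915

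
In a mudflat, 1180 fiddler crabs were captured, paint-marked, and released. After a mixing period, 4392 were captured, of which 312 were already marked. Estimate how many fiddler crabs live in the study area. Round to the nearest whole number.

N = (1180 × 4392) / 312 = 5182560 / 312 ≈ 16610.8 → 16611

N ≈ 16,611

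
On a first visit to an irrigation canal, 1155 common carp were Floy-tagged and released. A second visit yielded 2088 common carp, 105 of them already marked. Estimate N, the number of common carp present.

N = 22,968

Lincoln-Petersen assumes M/N = R/C, so N = M·C / R.
N = (1155 × 2088) / 105 = 2411640 / 105 = 22968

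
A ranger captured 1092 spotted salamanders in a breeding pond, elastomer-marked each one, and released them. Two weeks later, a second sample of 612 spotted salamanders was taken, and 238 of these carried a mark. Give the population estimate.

N = 2808

Lincoln-Petersen assumes M/N = R/C, so N = M·C / R.
N = (1092 × 612) / 238 = 668304 / 238 = 2808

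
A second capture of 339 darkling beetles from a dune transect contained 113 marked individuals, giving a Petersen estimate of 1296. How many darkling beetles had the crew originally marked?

From N = M·C/R: M = N·R / C = 1296·113 / 339 = 146448 / 339 = 432.

M = 432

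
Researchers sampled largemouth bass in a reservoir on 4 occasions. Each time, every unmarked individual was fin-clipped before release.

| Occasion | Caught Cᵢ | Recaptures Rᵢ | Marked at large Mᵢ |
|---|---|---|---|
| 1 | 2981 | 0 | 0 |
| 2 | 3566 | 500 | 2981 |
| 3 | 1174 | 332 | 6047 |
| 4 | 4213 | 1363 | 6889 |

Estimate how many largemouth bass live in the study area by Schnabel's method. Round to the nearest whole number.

N ≈ 21,300

Σ MᵢCᵢ = 0·2981 + 2981·3566 + 6047·1174 + 6889·4213 = 0 + 10630246 + 7099178 + 29023357 = 46752781
Σ Rᵢ = 0 + 500 + 332 + 1363 = 2195
N̂ = 46752781 / 2195 ≈ 21299.7 → 21300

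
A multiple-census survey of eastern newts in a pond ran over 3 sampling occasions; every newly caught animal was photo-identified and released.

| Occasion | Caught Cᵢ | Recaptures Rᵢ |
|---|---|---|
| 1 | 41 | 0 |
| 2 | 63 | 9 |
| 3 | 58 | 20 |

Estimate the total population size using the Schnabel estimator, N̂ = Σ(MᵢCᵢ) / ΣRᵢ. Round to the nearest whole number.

N ≈ 279

Marked at large before each occasion: Mᵢ = Σⱼ<ᵢ (Cⱼ − Rⱼ) → M1=0, M2=41, M3=95
Σ MᵢCᵢ = 0·41 + 41·63 + 95·58 = 0 + 2583 + 5510 = 8093
Σ Rᵢ = 0 + 9 + 20 = 29
N̂ = 8093 / 29 ≈ 279.1 → 279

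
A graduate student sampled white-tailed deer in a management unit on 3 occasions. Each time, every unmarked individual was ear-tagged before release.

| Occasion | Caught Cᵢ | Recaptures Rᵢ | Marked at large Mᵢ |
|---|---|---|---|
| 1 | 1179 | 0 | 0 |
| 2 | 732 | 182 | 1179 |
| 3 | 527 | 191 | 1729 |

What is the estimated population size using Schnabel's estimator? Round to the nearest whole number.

N ≈ 4757

Σ MᵢCᵢ = 0·1179 + 1179·732 + 1729·527 = 0 + 863028 + 911183 = 1774211
Σ Rᵢ = 0 + 182 + 191 = 373
N̂ = 1774211 / 373 ≈ 4756.6 → 4757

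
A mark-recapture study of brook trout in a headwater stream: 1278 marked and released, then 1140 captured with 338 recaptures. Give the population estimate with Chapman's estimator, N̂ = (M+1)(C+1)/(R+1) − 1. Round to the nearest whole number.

N̂ = (1278+1)(1140+1)/(338+1) − 1 = 1279·1141/339 − 1
= 1459339/339 − 1 ≈ 4304.8 − 1 ≈ 4303.8 → 4304

N ≈ 4304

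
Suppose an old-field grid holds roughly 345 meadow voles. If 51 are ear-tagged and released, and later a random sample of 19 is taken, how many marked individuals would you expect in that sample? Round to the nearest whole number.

expected recaptures ≈ 3

The marked fraction of the population is 51/345, so in a sample of 19 expect C·(M/N) marked.
E[R] = 51 × 19 / 345 = 969 / 345 ≈ 2.8 → 3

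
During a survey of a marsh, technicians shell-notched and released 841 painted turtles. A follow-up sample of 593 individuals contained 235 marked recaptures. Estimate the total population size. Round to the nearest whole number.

The marked fraction in the recapture sample should equal the marked fraction in the population: 235/593 = 841/N.
N = (841 × 593) / 235 = 498713 / 235 ≈ 2122.2 → 2122

N ≈ 2122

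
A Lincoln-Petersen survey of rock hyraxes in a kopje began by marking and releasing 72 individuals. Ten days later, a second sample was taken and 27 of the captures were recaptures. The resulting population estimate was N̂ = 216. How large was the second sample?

From N = M·C/R: C = N·R / M = 216·27 / 72 = 5832 / 72 = 81.

C = 81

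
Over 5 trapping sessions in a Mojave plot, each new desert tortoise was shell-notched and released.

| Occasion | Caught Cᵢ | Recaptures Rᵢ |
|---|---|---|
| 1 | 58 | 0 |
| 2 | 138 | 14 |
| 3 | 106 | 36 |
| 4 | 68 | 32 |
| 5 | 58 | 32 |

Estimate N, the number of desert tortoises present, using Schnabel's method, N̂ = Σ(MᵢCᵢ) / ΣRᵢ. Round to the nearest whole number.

N ≈ 536

Marked at large before each occasion: Mᵢ = Σⱼ<ᵢ (Cⱼ − Rⱼ) → M1=0, M2=58, M3=182, M4=252, M5=288
Σ MᵢCᵢ = 0·58 + 58·138 + 182·106 + 252·68 + 288·58 = 0 + 8004 + 19292 + 17136 + 16704 = 61136
Σ Rᵢ = 0 + 14 + 36 + 32 + 32 = 114
N̂ = 61136 / 114 ≈ 536.3 → 536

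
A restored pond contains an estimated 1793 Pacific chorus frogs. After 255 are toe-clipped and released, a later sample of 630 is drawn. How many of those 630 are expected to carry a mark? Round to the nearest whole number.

The marked fraction of the population is 255/1793, so in a sample of 630 expect C·(M/N) marked.
E[R] = 255 × 630 / 1793 = 160650 / 1793 ≈ 89.6 → 90

expected recaptures ≈ 90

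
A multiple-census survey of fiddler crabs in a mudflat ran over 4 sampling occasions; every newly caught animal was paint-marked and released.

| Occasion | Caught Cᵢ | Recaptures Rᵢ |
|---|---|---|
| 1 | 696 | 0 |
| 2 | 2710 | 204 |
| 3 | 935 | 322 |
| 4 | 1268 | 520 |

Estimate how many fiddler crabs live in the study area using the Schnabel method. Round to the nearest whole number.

Marked at large before each occasion: Mᵢ = Σⱼ<ᵢ (Cⱼ − Rⱼ) → M1=0, M2=696, M3=3202, M4=3815
Σ MᵢCᵢ = 0·696 + 696·2710 + 3202·935 + 3815·1268 = 0 + 1886160 + 2993870 + 4837420 = 9717450
Σ Rᵢ = 0 + 204 + 322 + 520 = 1046
N̂ = 9717450 / 1046 ≈ 9290.1 → 9290

N ≈ 9290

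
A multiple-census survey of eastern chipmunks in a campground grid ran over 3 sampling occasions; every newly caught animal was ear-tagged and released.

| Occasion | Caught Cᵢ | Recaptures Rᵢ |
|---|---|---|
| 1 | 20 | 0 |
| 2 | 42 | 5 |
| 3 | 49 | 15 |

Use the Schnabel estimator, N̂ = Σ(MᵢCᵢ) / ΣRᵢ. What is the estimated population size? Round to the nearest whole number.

N ≈ 182

Marked at large before each occasion: Mᵢ = Σⱼ<ᵢ (Cⱼ − Rⱼ) → M1=0, M2=20, M3=57
Σ MᵢCᵢ = 0·20 + 20·42 + 57·49 = 0 + 840 + 2793 = 3633
Σ Rᵢ = 0 + 5 + 15 = 20
N̂ = 3633 / 20 ≈ 181.7 → 182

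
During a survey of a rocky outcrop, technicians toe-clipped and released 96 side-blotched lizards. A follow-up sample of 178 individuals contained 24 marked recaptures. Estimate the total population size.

N = 712

Lincoln-Petersen assumes M/N = R/C, so N = M·C / R.
N = (96 × 178) / 24 = 17088 / 24 = 712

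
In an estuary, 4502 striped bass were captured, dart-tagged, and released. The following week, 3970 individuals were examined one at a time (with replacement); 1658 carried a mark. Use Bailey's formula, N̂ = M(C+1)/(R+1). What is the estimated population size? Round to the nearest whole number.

N̂ = 4502·(3970+1)/(1658+1) = 4502·3971/1659 = 17877442/1659 ≈ 10776.0 → 10776

N ≈ 10,776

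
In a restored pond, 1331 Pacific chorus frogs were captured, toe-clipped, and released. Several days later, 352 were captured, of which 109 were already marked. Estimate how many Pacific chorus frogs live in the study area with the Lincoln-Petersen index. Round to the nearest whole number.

Lincoln-Petersen assumes M/N = R/C, so N = M·C / R.
N = (1331 × 352) / 109 = 468512 / 109 ≈ 4298.3 → 4298

N ≈ 4298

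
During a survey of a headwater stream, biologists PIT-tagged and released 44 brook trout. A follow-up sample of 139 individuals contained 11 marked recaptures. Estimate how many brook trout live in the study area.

If marked individuals mix randomly, R/C ≈ M/N, giving N ≈ M·C/R.
N = (44 × 139) / 11 = 6116 / 11 = 556

N = 556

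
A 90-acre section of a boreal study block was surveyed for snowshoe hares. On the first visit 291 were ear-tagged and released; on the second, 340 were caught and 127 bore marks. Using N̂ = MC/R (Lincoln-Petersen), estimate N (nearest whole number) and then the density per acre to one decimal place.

density ≈ 8.7 snowshoe hares per acre

N̂ = 291·340/127 = 98940/127 ≈ 779.1 → 779
Density = N̂ / area = 779 / 90 ≈ 8.66 → 8.7 per acre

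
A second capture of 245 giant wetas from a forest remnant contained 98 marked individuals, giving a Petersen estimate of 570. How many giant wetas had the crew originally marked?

From N = M·C/R: M = N·R / C = 570·98 / 245 = 55860 / 245 = 228.

M = 228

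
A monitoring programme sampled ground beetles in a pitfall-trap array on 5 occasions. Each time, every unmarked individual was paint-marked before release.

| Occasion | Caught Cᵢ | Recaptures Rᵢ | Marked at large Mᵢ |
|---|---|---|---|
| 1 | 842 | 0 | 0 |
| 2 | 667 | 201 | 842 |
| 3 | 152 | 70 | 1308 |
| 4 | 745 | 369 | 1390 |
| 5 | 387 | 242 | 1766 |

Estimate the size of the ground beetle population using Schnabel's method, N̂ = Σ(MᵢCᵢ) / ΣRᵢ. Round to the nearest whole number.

N ≈ 2811

Σ MᵢCᵢ = 0·842 + 842·667 + 1308·152 + 1390·745 + 1766·387 = 0 + 561614 + 198816 + 1035550 + 683442 = 2479422
Σ Rᵢ = 0 + 201 + 70 + 369 + 242 = 882
N̂ = 2479422 / 882 ≈ 2811.1 → 2811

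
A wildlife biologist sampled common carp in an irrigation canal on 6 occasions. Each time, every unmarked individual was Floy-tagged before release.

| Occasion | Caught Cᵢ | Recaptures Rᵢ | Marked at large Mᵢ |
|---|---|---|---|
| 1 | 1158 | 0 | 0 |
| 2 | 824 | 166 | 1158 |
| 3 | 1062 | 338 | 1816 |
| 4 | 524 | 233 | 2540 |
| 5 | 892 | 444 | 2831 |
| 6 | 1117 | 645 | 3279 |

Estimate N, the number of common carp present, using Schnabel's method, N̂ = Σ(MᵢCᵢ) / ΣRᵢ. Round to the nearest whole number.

Σ MᵢCᵢ = 0·1158 + 1158·824 + 1816·1062 + 2540·524 + 2831·892 + 3279·1117 = 0 + 954192 + 1928592 + 1330960 + 2525252 + 3662643 = 10401639
Σ Rᵢ = 0 + 166 + 338 + 233 + 444 + 645 = 1826
N̂ = 10401639 / 1826 ≈ 5696.4 → 5696

N ≈ 5696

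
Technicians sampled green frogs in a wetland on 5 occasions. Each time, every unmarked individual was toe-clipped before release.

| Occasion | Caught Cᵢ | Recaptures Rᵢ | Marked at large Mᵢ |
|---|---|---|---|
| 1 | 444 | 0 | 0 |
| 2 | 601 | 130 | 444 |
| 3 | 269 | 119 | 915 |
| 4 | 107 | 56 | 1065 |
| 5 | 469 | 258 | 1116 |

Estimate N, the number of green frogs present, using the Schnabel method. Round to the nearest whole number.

N ≈ 2043

Σ MᵢCᵢ = 0·444 + 444·601 + 915·269 + 1065·107 + 1116·469 = 0 + 266844 + 246135 + 113955 + 523404 = 1150338
Σ Rᵢ = 0 + 130 + 119 + 56 + 258 = 563
N̂ = 1150338 / 563 ≈ 2043.2 → 2043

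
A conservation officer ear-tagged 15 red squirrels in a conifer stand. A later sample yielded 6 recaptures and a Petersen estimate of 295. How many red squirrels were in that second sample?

C = 118

From N = M·C/R: C = N·R / M = 295·6 / 15 = 1770 / 15 = 118.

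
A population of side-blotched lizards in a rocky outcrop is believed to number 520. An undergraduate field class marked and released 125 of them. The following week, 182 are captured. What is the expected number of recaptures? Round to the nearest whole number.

The marked fraction of the population is 125/520, so in a sample of 182 expect C·(M/N) marked.
E[R] = 125 × 182 / 520 = 22750 / 520 ≈ 43.8 → 44

expected recaptures ≈ 44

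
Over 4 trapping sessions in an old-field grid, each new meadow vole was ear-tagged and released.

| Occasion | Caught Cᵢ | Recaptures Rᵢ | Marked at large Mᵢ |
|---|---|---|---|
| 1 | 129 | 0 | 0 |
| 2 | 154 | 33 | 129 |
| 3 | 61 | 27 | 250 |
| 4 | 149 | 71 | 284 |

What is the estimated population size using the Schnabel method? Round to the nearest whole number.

Σ MᵢCᵢ = 0·129 + 129·154 + 250·61 + 284·149 = 0 + 19866 + 15250 + 42316 = 77432
Σ Rᵢ = 0 + 33 + 27 + 71 = 131
N̂ = 77432 / 131 ≈ 591.1 → 591

N ≈ 591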